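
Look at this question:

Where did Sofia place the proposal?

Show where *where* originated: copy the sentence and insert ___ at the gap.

Where did Sofia place the proposal ___?

Underlying clause: Sofia did place the proposal where.
'where' functions as the locative complement of 'place'. The gap is right after 'proposal'.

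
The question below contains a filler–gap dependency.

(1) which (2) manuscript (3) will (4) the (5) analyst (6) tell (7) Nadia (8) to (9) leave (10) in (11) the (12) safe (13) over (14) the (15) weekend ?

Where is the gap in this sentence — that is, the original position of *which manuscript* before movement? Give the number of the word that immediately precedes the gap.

In situ: The analyst will tell Nadia to leave which manuscript in the safe over the weekend.
The filler 'which manuscript' is interpreted as the direct object of 'leave'. Wh-movement fronts it, leaving a gap right after 'leave':
Which manuscript will the analyst tell Nadia to leave ___ in the safe over the weekend?
'leave' is word 9.

9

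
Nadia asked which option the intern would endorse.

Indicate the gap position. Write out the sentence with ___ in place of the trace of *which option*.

Pre-movement form: The intern would endorse which option.
'which option' is the direct object of 'endorse'. The gap is right after 'endorse'.

Nadia asked which option the intern would endorse ___.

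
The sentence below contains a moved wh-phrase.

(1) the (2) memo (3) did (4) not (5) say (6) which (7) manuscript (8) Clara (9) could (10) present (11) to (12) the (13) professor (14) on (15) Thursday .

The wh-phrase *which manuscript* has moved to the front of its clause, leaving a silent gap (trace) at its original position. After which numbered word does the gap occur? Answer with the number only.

10

Pre-movement form: Clara could present which manuscript to the professor on Thursday.
'which manuscript' functions as the direct object of 'present'. Wh-movement fronts it, leaving a gap right after 'present':
The memo did not say which manuscript Clara could present ___ to the professor on Thursday.
'present' is word 10.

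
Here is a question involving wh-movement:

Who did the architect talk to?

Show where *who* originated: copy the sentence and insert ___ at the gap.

Who did the architect talk to ___?

Underlying clause: The architect did talk to who.
'who' functions as the object of the preposition 'to'. The gap is right after 'to'.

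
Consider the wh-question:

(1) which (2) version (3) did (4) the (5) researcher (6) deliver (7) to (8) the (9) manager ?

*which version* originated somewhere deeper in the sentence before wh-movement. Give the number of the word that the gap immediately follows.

Underlying clause: The researcher did deliver which version to the manager.
The filler 'which version' is interpreted as the direct object of 'deliver'. Wh-movement fronts it, leaving a gap right after 'deliver':
Which version did the researcher deliver ___ to the manager?
'deliver' is word 6.

6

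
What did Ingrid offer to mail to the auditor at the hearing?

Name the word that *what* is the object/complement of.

mail

In situ: Ingrid did offer to mail what to the auditor at the hearing.
The filler 'what' is interpreted as the direct object of 'mail'. Fronting leaves a gap immediately after 'mail':
What did Ingrid offer to mail ___ to the auditor at the hearing?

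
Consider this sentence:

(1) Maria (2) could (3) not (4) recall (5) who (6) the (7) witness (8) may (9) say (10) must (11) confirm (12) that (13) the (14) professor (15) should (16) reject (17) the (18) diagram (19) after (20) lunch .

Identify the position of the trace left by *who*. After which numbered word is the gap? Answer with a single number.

9

Underlying clause: The witness may say who must confirm that the professor should reject the diagram after lunch.
'who' functions as the subject of the clause embedded under 'say'. Wh-movement fronts it, leaving a gap right after 'say':
Maria could not recall who the witness may say ___ must confirm that the professor should reject the diagram after lunch.
'say' is word 9.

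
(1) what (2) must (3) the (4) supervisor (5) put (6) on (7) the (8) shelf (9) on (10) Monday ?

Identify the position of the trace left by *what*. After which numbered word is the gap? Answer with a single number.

5

Before movement: The supervisor must put what on the shelf on Monday.
The filler 'what' is interpreted as the direct object of 'put'. Fronting leaves a gap immediately after 'put':
What must the supervisor put ___ on the shelf on Monday?
'put' is word 5.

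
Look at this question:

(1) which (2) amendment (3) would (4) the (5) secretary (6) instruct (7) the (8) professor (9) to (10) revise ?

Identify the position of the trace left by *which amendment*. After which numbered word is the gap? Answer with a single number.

10

Underlying clause: The secretary would instruct the professor to revise which amendment.
'which amendment' is the direct object of 'revise'. Fronting leaves a gap immediately after 'revise':
Which amendment would the secretary instruct the professor to revise ___?
'revise' is word 10.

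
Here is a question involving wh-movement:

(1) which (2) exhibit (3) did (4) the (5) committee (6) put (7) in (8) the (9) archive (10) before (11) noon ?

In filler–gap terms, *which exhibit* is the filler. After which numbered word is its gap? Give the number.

6

In situ: The committee did put which exhibit in the archive before noon.
The filler 'which exhibit' is interpreted as the direct object of 'put'. Fronting leaves a gap immediately after 'put':
Which exhibit did the committee put ___ in the archive before noon?
'put' is word 6.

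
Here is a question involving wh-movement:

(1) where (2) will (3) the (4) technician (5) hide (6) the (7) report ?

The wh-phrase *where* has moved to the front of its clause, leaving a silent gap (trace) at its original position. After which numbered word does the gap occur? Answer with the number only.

7

Pre-movement form: The technician will hide the report where.
'where' functions as the locative complement of 'hide'. Wh-movement fronts it, leaving a gap right after 'report':
Where will the technician hide the report ___?
'report' is word 7.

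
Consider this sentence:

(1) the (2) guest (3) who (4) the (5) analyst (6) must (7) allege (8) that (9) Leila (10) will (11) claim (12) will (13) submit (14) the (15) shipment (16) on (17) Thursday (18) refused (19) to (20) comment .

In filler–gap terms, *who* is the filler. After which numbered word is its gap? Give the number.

The filler 'who' is interpreted as the subject of the clause embedded under 'claim'. It moves to the left edge, and the trace sits right after 'claim':
The guest who the analyst must allege that Leila will claim ___ will submit the shipment on Thursday refused to comment.
'claim' is word 11.

11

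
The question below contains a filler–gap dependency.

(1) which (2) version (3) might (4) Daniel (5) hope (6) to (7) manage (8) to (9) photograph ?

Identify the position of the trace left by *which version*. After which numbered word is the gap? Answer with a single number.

9

Before movement: Daniel might hope to manage to photograph which version.
'which version' is the direct object of 'photograph'. Wh-movement fronts it, leaving a gap right after 'photograph':
Which version might Daniel hope to manage to photograph ___?
'photograph' is word 9.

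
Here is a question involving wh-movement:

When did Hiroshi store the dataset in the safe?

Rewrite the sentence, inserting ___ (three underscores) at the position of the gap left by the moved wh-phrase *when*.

When did Hiroshi store the dataset in the safe ___?

Underlying clause: Hiroshi did store the dataset in the safe when.
'when' functions as the temporal adjunct. The gap is right after 'safe'.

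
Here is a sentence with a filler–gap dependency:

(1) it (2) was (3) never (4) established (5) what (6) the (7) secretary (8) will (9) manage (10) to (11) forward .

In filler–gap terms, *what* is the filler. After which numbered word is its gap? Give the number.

11

Pre-movement form: The secretary will manage to forward what.
'what' functions as the direct object of 'forward'. It moves to the left edge, and the trace sits right after 'forward':
It was never established what the secretary will manage to forward ___.
'forward' is word 11.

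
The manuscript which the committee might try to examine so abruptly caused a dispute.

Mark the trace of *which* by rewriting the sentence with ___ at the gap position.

The manuscript which the committee might try to examine ___ so abruptly caused a dispute.

'which' functions as the direct object of 'examine'. The gap is right after 'examine'.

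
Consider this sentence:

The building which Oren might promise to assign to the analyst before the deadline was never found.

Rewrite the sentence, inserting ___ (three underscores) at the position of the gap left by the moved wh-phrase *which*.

'which' functions as the direct object of 'assign'. The gap is right after 'assign'.

The building which Oren might promise to assign ___ to the analyst before the deadline was never found.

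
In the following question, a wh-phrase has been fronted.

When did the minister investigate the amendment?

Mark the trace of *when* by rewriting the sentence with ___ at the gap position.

When did the minister investigate the amendment ___?

In situ: The minister did investigate the amendment when.
'when' functions as the temporal adjunct. The gap is right after 'amendment'.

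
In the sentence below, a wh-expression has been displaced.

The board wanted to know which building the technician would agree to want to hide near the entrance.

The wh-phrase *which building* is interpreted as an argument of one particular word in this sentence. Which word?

hide

Pre-movement form: The technician would agree to want to hide which building near the entrance.
The filler 'which building' is interpreted as the direct object of 'hide'. It moves to the left edge, and the trace sits right after 'hide':
The board wanted to know which building the technician would agree to want to hide ___ near the entrance.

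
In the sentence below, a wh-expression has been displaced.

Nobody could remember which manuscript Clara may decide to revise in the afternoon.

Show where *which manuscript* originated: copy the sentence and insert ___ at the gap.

Before movement: Clara may decide to revise which manuscript in the afternoon.
'which manuscript' is the direct object of 'revise'. The gap is right after 'revise'.

Nobody could remember which manuscript Clara may decide to revise ___ in the afternoon.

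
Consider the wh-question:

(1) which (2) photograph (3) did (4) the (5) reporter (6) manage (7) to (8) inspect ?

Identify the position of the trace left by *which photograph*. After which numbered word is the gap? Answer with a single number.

8

Before movement: The reporter did manage to inspect which photograph.
'which photograph' functions as the direct object of 'inspect'. Wh-movement fronts it, leaving a gap right after 'inspect':
Which photograph did the reporter manage to inspect ___?
'inspect' is word 8.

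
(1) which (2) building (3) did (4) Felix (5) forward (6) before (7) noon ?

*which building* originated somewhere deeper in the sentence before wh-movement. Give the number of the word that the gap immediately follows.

Underlying clause: Felix did forward which building before noon.
The filler 'which building' is interpreted as the direct object of 'forward'. Fronting leaves a gap immediately after 'forward':
Which building did Felix forward ___ before noon?
'forward' is word 5.

5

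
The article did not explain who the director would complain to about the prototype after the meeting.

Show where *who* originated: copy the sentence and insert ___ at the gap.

The article did not explain who the director would complain to ___ about the prototype after the meeting.

Before movement: The director would complain to who about the prototype after the meeting.
The filler 'who' is interpreted as the object of the preposition 'to'. The gap is right after 'to'.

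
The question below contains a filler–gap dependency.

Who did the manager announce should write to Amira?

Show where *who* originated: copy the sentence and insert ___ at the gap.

Before movement: The manager did announce who should write to Amira.
'who' is the subject of the clause embedded under 'announce'. The gap is right after 'announce'.

Who did the manager announce ___ should write to Amira?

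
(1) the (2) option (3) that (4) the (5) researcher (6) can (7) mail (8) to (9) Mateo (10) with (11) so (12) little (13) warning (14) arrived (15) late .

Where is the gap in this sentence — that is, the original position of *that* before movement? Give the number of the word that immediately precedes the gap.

7

'that' is the direct object of 'mail'. Wh-movement fronts it, leaving a gap right after 'mail':
The option that the researcher can mail ___ to Mateo with so little warning arrived late.
'mail' is word 7.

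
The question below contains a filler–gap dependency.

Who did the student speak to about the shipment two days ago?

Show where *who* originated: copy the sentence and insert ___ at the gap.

In situ: The student did speak to who about the shipment two days ago.
The filler 'who' is interpreted as the object of the preposition 'to'. The gap is right after 'to'.

Who did the student speak to ___ about the shipment two days ago?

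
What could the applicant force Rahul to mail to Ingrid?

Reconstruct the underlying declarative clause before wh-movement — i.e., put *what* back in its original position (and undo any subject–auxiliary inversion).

The applicant could force Rahul to mail what to Ingrid.

'what' is the direct object of 'mail'. It moves to the left edge, and the trace sits right after 'mail':
What could the applicant force Rahul to mail ___ to Ingrid?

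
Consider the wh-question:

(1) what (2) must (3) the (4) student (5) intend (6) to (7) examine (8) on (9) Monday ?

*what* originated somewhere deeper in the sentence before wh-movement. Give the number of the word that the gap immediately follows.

7

Underlying clause: The student must intend to examine what on Monday.
The filler 'what' is interpreted as the direct object of 'examine'. Wh-movement fronts it, leaving a gap right after 'examine':
What must the student intend to examine ___ on Monday?
'examine' is word 7.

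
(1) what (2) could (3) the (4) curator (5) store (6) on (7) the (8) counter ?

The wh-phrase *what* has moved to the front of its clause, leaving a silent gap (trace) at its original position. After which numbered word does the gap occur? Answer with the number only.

5

Pre-movement form: The curator could store what on the counter.
'what' is the direct object of 'store'. Fronting leaves a gap immediately after 'store':
What could the curator store ___ on the counter?
'store' is word 5.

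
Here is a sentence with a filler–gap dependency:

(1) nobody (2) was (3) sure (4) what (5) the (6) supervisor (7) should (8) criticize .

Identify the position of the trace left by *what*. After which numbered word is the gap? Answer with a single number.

Underlying clause: The supervisor should criticize what.
'what' functions as the direct object of 'criticize'. It moves to the left edge, and the trace sits right after 'criticize':
Nobody was sure what the supervisor should criticize ___.
'criticize' is word 8.

8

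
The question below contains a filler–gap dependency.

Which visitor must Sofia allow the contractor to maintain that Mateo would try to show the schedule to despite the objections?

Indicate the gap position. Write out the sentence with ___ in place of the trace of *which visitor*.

Which visitor must Sofia allow the contractor to maintain that Mateo would try to show the schedule to ___ despite the objections?

Before movement: Sofia must allow the contractor to maintain that Mateo would try to show the schedule to which visitor despite the objections.
'which visitor' functions as the object of the preposition 'to' (recipient of 'show'). The gap is right after 'to'.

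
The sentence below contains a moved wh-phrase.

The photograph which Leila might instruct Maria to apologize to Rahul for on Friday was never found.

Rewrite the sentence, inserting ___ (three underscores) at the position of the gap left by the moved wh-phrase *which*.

'which' is the object of the preposition 'for'. The gap is right after 'for'.

The photograph which Leila might instruct Maria to apologize to Rahul for ___ on Friday was never found.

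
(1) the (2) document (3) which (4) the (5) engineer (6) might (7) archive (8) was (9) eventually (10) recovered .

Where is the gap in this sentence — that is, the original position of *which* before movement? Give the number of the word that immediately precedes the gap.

The filler 'which' is interpreted as the direct object of 'archive'. Fronting leaves a gap immediately after 'archive':
The document which the engineer might archive ___ was eventually recovered.
'archive' is word 7.

7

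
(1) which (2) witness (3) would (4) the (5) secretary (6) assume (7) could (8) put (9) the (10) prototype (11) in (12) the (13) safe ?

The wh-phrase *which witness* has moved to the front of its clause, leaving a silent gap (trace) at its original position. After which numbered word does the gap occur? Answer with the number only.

Before movement: The secretary would assume which witness could put the prototype in the safe.
The filler 'which witness' is interpreted as the subject of the clause embedded under 'assume'. It moves to the left edge, and the trace sits right after 'assume':
Which witness would the secretary assume ___ could put the prototype in the safe?
'assume' is word 6.

6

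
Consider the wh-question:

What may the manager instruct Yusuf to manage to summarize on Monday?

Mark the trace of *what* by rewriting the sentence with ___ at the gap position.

What may the manager instruct Yusuf to manage to summarize ___ on Monday?

In situ: The manager may instruct Yusuf to manage to summarize what on Monday.
The filler 'what' is interpreted as the direct object of 'summarize'. The gap is right after 'summarize'.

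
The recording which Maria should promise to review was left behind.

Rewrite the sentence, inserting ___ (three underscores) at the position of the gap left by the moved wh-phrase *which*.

'which' is the direct object of 'review'. The gap is right after 'review'.

The recording which Maria should promise to review ___ was left behind.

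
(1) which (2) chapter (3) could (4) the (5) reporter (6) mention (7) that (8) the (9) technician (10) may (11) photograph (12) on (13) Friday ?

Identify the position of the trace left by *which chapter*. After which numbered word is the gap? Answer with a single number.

11

In situ: The reporter could mention that the technician may photograph which chapter on Friday.
The filler 'which chapter' is interpreted as the direct object of 'photograph'. It moves to the left edge, and the trace sits right after 'photograph':
Which chapter could the reporter mention that the technician may photograph ___ on Friday?
'photograph' is word 11.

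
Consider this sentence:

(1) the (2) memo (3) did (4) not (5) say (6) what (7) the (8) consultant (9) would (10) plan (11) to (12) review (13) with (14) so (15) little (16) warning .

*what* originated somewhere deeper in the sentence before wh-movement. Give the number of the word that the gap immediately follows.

Pre-movement form: The consultant would plan to review what with so little warning.
'what' functions as the direct object of 'review'. Wh-movement fronts it, leaving a gap right after 'review':
The memo did not say what the consultant would plan to review ___ with so little warning.
'review' is word 12.

12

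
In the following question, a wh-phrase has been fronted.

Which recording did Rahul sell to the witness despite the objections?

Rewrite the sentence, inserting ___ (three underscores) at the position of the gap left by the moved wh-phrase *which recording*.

Which recording did Rahul sell ___ to the witness despite the objections?

Underlying clause: Rahul did sell which recording to the witness despite the objections.
'which recording' functions as the direct object of 'sell'. The gap is right after 'sell'.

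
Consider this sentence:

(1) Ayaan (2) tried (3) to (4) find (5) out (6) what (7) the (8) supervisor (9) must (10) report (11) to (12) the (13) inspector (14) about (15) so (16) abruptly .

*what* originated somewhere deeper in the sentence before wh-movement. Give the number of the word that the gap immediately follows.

Underlying clause: The supervisor must report to the inspector about what so abruptly.
'what' is the object of the preposition 'about'. Wh-movement fronts it, leaving a gap right after 'about':
Ayaan tried to find out what the supervisor must report to the inspector about ___ so abruptly.
'about' is word 14.

14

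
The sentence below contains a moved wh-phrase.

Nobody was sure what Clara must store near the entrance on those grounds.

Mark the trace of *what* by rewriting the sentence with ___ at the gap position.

In situ: Clara must store what near the entrance on those grounds.
The filler 'what' is interpreted as the direct object of 'store'. The gap is right after 'store'.

Nobody was sure what Clara must store ___ near the entrance on those grounds.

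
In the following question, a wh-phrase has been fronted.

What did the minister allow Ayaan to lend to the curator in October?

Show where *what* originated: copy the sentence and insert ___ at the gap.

Before movement: The minister did allow Ayaan to lend what to the curator in October.
'what' is the direct object of 'lend'. The gap is right after 'lend'.

What did the minister allow Ayaan to lend ___ to the curator in October?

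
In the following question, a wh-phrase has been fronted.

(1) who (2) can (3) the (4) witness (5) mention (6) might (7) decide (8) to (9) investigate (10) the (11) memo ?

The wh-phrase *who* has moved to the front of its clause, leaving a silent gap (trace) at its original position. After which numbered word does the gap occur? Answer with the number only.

In situ: The witness can mention who might decide to investigate the memo.
'who' is the subject of the clause embedded under 'mention'. Fronting leaves a gap immediately after 'mention':
Who can the witness mention ___ might decide to investigate the memo?
'mention' is word 5.

5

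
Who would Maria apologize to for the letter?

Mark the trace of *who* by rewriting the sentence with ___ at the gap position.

Who would Maria apologize to ___ for the letter?

Before movement: Maria would apologize to who for the letter.
'who' functions as the object of the preposition 'to'. The gap is right after 'to'.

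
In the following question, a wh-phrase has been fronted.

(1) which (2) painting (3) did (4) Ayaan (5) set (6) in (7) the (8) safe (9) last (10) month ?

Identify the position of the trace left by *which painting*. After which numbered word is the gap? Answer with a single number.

5

Before movement: Ayaan did set which painting in the safe last month.
'which painting' is the direct object of 'set'. It moves to the left edge, and the trace sits right after 'set':
Which painting did Ayaan set ___ in the safe last month?
'set' is word 5.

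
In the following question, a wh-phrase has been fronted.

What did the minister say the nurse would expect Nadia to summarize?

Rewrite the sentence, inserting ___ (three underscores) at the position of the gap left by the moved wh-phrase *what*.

Pre-movement form: The minister did say the nurse would expect Nadia to summarize what.
The filler 'what' is interpreted as the direct object of 'summarize'. The gap is right after 'summarize'.

What did the minister say the nurse would expect Nadia to summarize ___?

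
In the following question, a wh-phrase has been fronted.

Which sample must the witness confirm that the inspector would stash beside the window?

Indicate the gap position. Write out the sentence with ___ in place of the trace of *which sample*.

Which sample must the witness confirm that the inspector would stash ___ beside the window?

Before movement: The witness must confirm that the inspector would stash which sample beside the window.
'which sample' functions as the direct object of 'stash'. The gap is right after 'stash'.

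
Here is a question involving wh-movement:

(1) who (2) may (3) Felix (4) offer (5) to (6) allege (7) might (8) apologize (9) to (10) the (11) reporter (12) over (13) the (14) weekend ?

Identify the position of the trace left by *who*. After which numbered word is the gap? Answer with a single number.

6

Before movement: Felix may offer to allege who might apologize to the reporter over the weekend.
'who' is the subject of the clause embedded under 'allege'. It moves to the left edge, and the trace sits right after 'allege':
Who may Felix offer to allege ___ might apologize to the reporter over the weekend?
'allege' is word 6.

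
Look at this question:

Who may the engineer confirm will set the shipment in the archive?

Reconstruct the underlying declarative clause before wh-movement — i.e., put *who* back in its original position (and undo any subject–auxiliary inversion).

The engineer may confirm who will set the shipment in the archive.

'who' is the subject of the clause embedded under 'confirm'. Wh-movement fronts it, leaving a gap right after 'confirm':
Who may the engineer confirm ___ will set the shipment in the archive?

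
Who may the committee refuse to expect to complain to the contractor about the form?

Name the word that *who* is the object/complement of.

expect

In situ: The committee may refuse to expect who to complain to the contractor about the form.
'who' is the direct object of 'expect'. Fronting leaves a gap immediately after 'expect':
Who may the committee refuse to expect ___ to complain to the contractor about the form?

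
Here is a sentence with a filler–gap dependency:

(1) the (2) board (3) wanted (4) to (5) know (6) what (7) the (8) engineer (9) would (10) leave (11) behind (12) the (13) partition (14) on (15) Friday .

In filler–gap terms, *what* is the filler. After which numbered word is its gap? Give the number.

Before movement: The engineer would leave what behind the partition on Friday.
'what' is the direct object of 'leave'. Wh-movement fronts it, leaving a gap right after 'leave':
The board wanted to know what the engineer would leave ___ behind the partition on Friday.
'leave' is word 10.

10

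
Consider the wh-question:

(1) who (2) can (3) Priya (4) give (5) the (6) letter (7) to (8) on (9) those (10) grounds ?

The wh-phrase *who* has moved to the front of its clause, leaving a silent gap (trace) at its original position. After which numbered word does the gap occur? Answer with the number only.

In situ: Priya can give the letter to who on those grounds.
The filler 'who' is interpreted as the object of the preposition 'to' (recipient of 'give'). Wh-movement fronts it, leaving a gap right after 'to':
Who can Priya give the letter to ___ on those grounds?
'to' is word 7.

7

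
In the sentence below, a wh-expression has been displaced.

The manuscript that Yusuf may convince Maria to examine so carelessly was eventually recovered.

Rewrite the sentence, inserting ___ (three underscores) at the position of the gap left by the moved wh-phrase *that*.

The filler 'that' is interpreted as the direct object of 'examine'. The gap is right after 'examine'.

The manuscript that Yusuf may convince Maria to examine ___ so carelessly was eventually recovered.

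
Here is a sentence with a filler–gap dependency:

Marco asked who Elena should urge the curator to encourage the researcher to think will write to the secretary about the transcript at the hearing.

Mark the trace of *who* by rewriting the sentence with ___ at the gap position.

Underlying clause: Elena should urge the curator to encourage the researcher to think who will write to the secretary about the transcript at the hearing.
The filler 'who' is interpreted as the subject of the clause embedded under 'think'. The gap is right after 'think'.

Marco asked who Elena should urge the curator to encourage the researcher to think ___ will write to the secretary about the transcript at the hearing.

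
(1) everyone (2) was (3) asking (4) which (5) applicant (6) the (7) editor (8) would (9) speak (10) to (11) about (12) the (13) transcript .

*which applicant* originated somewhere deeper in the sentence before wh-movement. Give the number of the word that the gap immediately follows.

10

Before movement: The editor would speak to which applicant about the transcript.
'which applicant' is the object of the preposition 'to'. Fronting leaves a gap immediately after 'to':
Everyone was asking which applicant the editor would speak to ___ about the transcript.
'to' is word 10.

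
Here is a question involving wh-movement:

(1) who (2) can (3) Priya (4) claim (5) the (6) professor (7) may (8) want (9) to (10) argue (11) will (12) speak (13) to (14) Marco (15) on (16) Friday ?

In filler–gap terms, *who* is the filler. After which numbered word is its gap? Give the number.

Underlying clause: Priya can claim the professor may want to argue who will speak to Marco on Friday.
The filler 'who' is interpreted as the subject of the clause embedded under 'argue'. Fronting leaves a gap immediately after 'argue':
Who can Priya claim the professor may want to argue ___ will speak to Marco on Friday?
'argue' is word 10.

10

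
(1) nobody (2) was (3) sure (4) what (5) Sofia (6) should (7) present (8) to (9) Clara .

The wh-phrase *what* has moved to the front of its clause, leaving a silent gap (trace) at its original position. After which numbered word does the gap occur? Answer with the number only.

7

Before movement: Sofia should present what to Clara.
'what' is the direct object of 'present'. Wh-movement fronts it, leaving a gap right after 'present':
Nobody was sure what Sofia should present ___ to Clara.
'present' is word 7.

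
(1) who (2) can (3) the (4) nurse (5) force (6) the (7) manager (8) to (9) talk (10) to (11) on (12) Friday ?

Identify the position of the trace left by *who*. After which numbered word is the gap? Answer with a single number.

In situ: The nurse can force the manager to talk to who on Friday.
'who' functions as the object of the preposition 'to'. Fronting leaves a gap immediately after 'to':
Who can the nurse force the manager to talk to ___ on Friday?
'to' is word 10.

10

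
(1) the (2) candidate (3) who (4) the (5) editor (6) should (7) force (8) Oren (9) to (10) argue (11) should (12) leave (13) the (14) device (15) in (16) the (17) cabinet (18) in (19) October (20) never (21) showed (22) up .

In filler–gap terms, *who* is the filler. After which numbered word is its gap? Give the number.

'who' is the subject of the clause embedded under 'argue'. It moves to the left edge, and the trace sits right after 'argue':
The candidate who the editor should force Oren to argue ___ should leave the device in the cabinet in October never showed up.
'argue' is word 10.

10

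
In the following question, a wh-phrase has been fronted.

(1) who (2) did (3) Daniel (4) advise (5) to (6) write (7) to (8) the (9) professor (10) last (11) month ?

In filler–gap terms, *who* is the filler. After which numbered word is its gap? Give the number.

4

In situ: Daniel did advise who to write to the professor last month.
The filler 'who' is interpreted as the direct object of 'advise'. Fronting leaves a gap immediately after 'advise':
Who did Daniel advise ___ to write to the professor last month?
'advise' is word 4.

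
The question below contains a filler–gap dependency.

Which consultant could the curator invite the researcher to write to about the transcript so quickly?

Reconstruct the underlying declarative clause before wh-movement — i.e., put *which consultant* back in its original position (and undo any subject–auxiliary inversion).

'which consultant' is the object of the preposition 'to'. It moves to the left edge, and the trace sits right after 'to':
Which consultant could the curator invite the researcher to write to ___ about the transcript so quickly?

The curator could invite the researcher to write to which consultant about the transcript so quickly.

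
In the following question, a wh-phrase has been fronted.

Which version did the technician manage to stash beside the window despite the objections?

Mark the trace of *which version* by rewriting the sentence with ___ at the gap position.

In situ: The technician did manage to stash which version beside the window despite the objections.
'which version' functions as the direct object of 'stash'. The gap is right after 'stash'.

Which version did the technician manage to stash ___ beside the window despite the objections?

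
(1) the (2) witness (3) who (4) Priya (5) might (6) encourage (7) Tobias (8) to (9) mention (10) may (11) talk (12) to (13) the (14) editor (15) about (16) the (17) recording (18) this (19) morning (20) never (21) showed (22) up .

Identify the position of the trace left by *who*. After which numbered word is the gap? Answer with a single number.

'who' is the subject of the clause embedded under 'mention'. Wh-movement fronts it, leaving a gap right after 'mention':
The witness who Priya might encourage Tobias to mention ___ may talk to the editor about the recording this morning never showed up.
'mention' is word 9.

9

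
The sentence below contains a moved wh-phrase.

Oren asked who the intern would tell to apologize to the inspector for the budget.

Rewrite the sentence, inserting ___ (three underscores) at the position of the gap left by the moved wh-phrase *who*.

Oren asked who the intern would tell ___ to apologize to the inspector for the budget.

Before movement: The intern would tell who to apologize to the inspector for the budget.
The filler 'who' is interpreted as the direct object of 'tell'. The gap is right after 'tell'.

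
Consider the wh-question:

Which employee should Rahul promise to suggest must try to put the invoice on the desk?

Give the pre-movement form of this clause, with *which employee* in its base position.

'which employee' is the subject of the clause embedded under 'suggest'. Fronting leaves a gap immediately after 'suggest':
Which employee should Rahul promise to suggest ___ must try to put the invoice on the desk?

Rahul should promise to suggest which employee must try to put the invoice on the desk.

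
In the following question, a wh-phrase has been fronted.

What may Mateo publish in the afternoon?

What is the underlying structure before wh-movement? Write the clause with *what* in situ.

Mateo may publish what in the afternoon.

'what' is the direct object of 'publish'. Fronting leaves a gap immediately after 'publish':
What may Mateo publish ___ in the afternoon?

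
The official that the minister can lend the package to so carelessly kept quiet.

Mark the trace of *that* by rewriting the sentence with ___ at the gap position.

The official that the minister can lend the package to ___ so carelessly kept quiet.

The filler 'that' is interpreted as the object of the preposition 'to' (recipient of 'lend'). The gap is right after 'to'.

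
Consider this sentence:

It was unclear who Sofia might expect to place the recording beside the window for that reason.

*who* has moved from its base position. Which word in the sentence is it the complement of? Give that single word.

expect

In situ: Sofia might expect who to place the recording beside the window for that reason.
'who' functions as the direct object of 'expect'. Fronting leaves a gap immediately after 'expect':
It was unclear who Sofia might expect ___ to place the recording beside the window for that reason.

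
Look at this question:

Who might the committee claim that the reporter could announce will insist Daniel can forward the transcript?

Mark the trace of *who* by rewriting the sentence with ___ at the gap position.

Pre-movement form: The committee might claim that the reporter could announce who will insist Daniel can forward the transcript.
'who' is the subject of the clause embedded under 'announce'. The gap is right after 'announce'.

Who might the committee claim that the reporter could announce ___ will insist Daniel can forward the transcript?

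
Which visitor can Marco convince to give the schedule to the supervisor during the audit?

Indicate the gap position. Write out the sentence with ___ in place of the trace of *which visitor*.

In situ: Marco can convince which visitor to give the schedule to the supervisor during the audit.
The filler 'which visitor' is interpreted as the direct object of 'convince'. The gap is right after 'convince'.

Which visitor can Marco convince ___ to give the schedule to the supervisor during the audit?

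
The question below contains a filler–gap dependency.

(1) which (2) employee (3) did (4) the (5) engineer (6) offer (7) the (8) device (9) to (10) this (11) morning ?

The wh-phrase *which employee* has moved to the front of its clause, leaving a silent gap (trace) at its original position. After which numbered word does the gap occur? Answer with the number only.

Pre-movement form: The engineer did offer the device to which employee this morning.
'which employee' functions as the object of the preposition 'to' (recipient of 'offer'). Fronting leaves a gap immediately after 'to':
Which employee did the engineer offer the device to ___ this morning?
'to' is word 9.

9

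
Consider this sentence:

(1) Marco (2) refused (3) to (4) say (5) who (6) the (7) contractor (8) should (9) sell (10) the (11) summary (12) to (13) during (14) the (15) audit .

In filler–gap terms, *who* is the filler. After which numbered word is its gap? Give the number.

12

In situ: The contractor should sell the summary to who during the audit.
'who' is the object of the preposition 'to' (recipient of 'sell'). Fronting leaves a gap immediately after 'to':
Marco refused to say who the contractor should sell the summary to ___ during the audit.
'to' is word 12.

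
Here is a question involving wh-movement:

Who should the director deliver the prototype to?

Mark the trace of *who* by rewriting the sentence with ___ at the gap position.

In situ: The director should deliver the prototype to who.
The filler 'who' is interpreted as the object of the preposition 'to' (recipient of 'deliver'). The gap is right after 'to'.

Who should the director deliver the prototype to ___?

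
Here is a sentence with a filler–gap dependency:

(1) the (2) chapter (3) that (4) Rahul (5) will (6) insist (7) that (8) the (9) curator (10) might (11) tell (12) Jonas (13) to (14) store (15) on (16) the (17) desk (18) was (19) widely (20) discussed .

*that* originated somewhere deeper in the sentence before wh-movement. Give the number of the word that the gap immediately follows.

14

'that' is the direct object of 'store'. Wh-movement fronts it, leaving a gap right after 'store':
The chapter that Rahul will insist that the curator might tell Jonas to store ___ on the desk was widely discussed.
'store' is word 14.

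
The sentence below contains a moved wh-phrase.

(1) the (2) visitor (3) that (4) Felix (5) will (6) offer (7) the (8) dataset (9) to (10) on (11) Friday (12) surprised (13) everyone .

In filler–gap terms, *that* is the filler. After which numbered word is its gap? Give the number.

'that' functions as the object of the preposition 'to' (recipient of 'offer'). Fronting leaves a gap immediately after 'to':
The visitor that Felix will offer the dataset to ___ on Friday surprised everyone.
'to' is word 9.

9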